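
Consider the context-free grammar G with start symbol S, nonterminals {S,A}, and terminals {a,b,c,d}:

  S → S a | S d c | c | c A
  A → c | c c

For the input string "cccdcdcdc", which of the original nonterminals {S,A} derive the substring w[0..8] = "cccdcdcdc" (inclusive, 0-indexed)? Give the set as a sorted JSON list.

CNF form of G:
  S -> S T1 | S X3 | T0 A | c
  A -> T0 T0 | c
  T0 -> c
  T1 -> a
  T2 -> d
  X3 -> T2 T0

CYK fill — only the sub-triangle for w[0..8]:
  [0..0]={A,S,T0}  "c"  orig:{A,S}
  [1..1]={A,S,T0}  "c"  orig:{A,S}
  [2..2]={A,S,T0}  "c"  orig:{A,S}
  [3..3]={T2}  "d"  orig:{}
  [4..4]={A,S,T0}  "c"  orig:{A,S}
  [5..5]={T2}  "d"  orig:{}
  [6..6]={A,S,T0}  "c"  orig:{A,S}
  [7..7]={T2}  "d"  orig:{}
  [8..8]={A,S,T0}  "c"  orig:{A,S}
  [0..1]={A,S}  "cc"
  [1..2]={A,S}  "cc"
  [2..3]=∅  "cd"
  [3..4]={X3}  "dc"  orig:{}
  [4..5]=∅  "cd"
  [5..6]={X3}  "dc"  orig:{}
  [6..7]=∅  "cd"
  [7..8]={X3}  "dc"  orig:{}
  [0..2]={S}  "ccc"
  [1..3]=∅  "ccd"
  [2..4]={S}  "cdc"
  [3..5]=∅  "dcd"
  [4..6]={S}  "cdc"
  [5..7]=∅  "dcd"
  [6..8]={S}  "cdc"
  [0..3]=∅  "cccd"
  [1..4]={S}  "ccdc"
  [2..5]=∅  "cdcd"
  [3..6]=∅  "dcdc"
  [4..7]=∅  "cdcd"
  [5..8]=∅  "dcdc"
  [0..4]={S}  "cccdc"
  [1..5]=∅  "ccdcd"
  [2..6]={S}  "cdcdc"
  [3..7]=∅  "dcdcd"
  [4..8]={S}  "cdcdc"
  [0..5]=∅  "cccdcd"
  [1..6]={S}  "ccdcdc"
  [2..7]=∅  "cdcdcd"
  [3..8]=∅  "dcdcdc"
  [0..6]={S}  "cccdcdc"
  [1..7]=∅  "ccdcdcd"
  [2..8]={S}  "cdcdcdc"
  [0..7]=∅  "cccdcdcd"
  [1..8]={S}  "ccdcdcdc"
  [0..8]={S}  "cccdcdcdc"

Original NTs in T[0,8] deriving "cccdcdcdc": ["S"]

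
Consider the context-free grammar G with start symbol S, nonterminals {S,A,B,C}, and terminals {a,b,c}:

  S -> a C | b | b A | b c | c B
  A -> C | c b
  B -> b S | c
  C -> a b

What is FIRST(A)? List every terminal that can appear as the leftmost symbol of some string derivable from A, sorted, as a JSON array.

FIRST iteration:
iter 1:
  A via A→c b: +{c}
  B via B→b S: +{b}
  B via B→c: +{c}
  C via C→a b: +{a}
  S via S→a C: +{a}
  S via S→b: +{b}
  S via S→c B: +{c}
  S: {a,b,c}  A: {c}  B: {b,c}  C: {a}
iter 2:
  A via A→C: +{a}
  S: {a,b,c}  A: {a,c}  B: {b,c}  C: {a}
iter 3: (no change)
  S: {a,b,c}  A: {a,c}  B: {b,c}  C: {a}

FIRST(A) = ["a", "c"]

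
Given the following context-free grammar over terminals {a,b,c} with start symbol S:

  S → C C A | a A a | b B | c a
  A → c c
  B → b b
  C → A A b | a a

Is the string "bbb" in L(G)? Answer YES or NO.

Convert to CNF:
  S -> C X4 | T0 T2 | T1 B | T2 X5
  A -> T0 T0
  B -> T1 T1
  C -> A X3 | T2 T2
  T0 -> c
  T1 -> b
  T2 -> a
  X3 -> A T1
  X4 -> C A
  X5 -> A T2

CYK table (by increasing span):
  cell(0,0) b: {T1}  orig:{}
  cell(1,1) b: {T1}  orig:{}
  cell(2,2) b: {T1}  orig:{}
  cell(0,1) bb: {B}
  cell(1,2) bb: {B}
  cell(0,2) bbb: {S}

S ∈ T[0,2] ⇒ YES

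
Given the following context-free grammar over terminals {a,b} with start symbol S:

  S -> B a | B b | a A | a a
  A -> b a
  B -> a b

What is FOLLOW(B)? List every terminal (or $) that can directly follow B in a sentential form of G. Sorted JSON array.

FIRST iteration:
iter 1:
  A via A→b a: +{b}
  B via B→a b: +{a}
  S via S→B a: +{a}
  S: {a}  A: {b}  B: {a}
iter 2: (no change)
  S: {a}  A: {b}  B: {a}

FOLLOW iteration:
seed FOLLOW(S) with $
pass 1:
  S→B a: FOLLOW(B) ⊇ FIRST(a) = {a}; new: +{a}
  S→B b: FOLLOW(B) ⊇ FIRST(b) = {b}; new: +{b}
  S→a A: FOLLOW(A) ⊇ FOLLOW(S) ⊇ {$}; new: +{$}
  S: {$}  A: {$}  B: {a,b}
pass 2: done
  S: {$}  A: {$}  B: {a,b}

FOLLOW(B) = ["a", "b"]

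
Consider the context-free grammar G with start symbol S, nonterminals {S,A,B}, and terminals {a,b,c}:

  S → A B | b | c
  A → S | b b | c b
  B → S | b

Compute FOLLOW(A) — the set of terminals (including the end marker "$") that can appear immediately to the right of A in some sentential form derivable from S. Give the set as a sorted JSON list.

FIRST iteration:
iter 1:
  A via A→b b: +{b}
  A via A→c b: +{c}
  B via B→b: +{b}
  S via S→A B: +{b,c}
  S: {b,c}  A: {b,c}  B: {b}
iter 2:
  B via B→S: +{c}
  S: {b,c}  A: {b,c}  B: {b,c}
iter 3: (stable)
  S: {b,c}  A: {b,c}  B: {b,c}

FOLLOW iteration:
seed FOLLOW(S) with $
pass 1:
  S→A B: FOLLOW(A) ⊇ FIRST(B) = {b,c}; new: +{b,c}
  S→A B: FOLLOW(B) ⊇ FOLLOW(S) ⊇ {$}; new: +{$}
  S: {$}  A: {b,c}  B: {$}
pass 2:
  A→S: FOLLOW(S) ⊇ FOLLOW(A) ⊇ {b,c}; new: +{b,c}
  S→A B: FOLLOW(B) ⊇ FOLLOW(S) ⊇ {$,b,c}; new: +{b,c}
  S: {$,b,c}  A: {b,c}  B: {$,b,c}
pass 3: (stable)
  S: {$,b,c}  A: {b,c}  B: {$,b,c}

FOLLOW(A) = ["b", "c"]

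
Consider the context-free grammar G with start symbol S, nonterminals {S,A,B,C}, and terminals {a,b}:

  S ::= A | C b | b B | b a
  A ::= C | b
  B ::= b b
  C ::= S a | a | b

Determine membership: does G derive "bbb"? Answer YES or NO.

Convert to CNF:
  S -> C T1 | S T0 | T1 B | T1 T0 | a | b
  A -> S T0 | a | b
  B -> T1 T1
  C -> S T0 | a | b
  T0 -> a
  T1 -> b

CYK fill:
  cell(0,0) b: {A,C,S,T1}  orig:{A,C,S}
  cell(1,1) b: {A,C,S,T1}  orig:{A,C,S}
  cell(2,2) b: {A,C,S,T1}  orig:{A,C,S}
  cell(0,1) bb: {B,S}
  cell(1,2) bb: {B,S}
  cell(0,2) bbb: {S}

S ∈ T[0,2] ⇒ YES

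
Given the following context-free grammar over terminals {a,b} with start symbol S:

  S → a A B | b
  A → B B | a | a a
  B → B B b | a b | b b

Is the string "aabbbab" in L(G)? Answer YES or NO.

CNF form of G:
  S -> T0 X3 | b
  A -> B B | T0 T0 | a
  B -> B X2 | T0 T1 | T1 T1
  T0 -> a
  T1 -> b
  X2 -> B T1
  X3 -> A B

CYK fill:
  T[0,0] 'a' = {A,T0}  orig:{A}
  T[1,1] 'a' = {A,T0}  orig:{A}
  T[2,2] 'b' = {S,T1}  orig:{S}
  T[3,3] 'b' = {S,T1}  orig:{S}
  T[4,4] 'b' = {S,T1}  orig:{S}
  T[5,5] 'a' = {A,T0}  orig:{A}
  T[6,6] 'b' = {S,T1}  orig:{S}
  T[0,1] 'aa' = {A}
  T[1,2] 'ab' = {B}
  T[2,3] 'bb' = {B}
  T[3,4] 'bb' = {B}
  T[4,5] 'ba' = ∅
  T[5,6] 'ab' = {B}
  T[0,2] 'aab' = {X3}  orig:{}
  T[1,3] 'abb' = {X2,X3}  orig:{}
  T[2,4] 'bbb' = {X2}  orig:{}
  T[3,5] 'bba' = ∅
  T[4,6] 'bab' = ∅
  T[0,3] 'aabb' = {S,X3}  orig:{S}
  T[1,4] 'abbb' = {A}
  T[2,5] 'bbba' = ∅
  T[3,6] 'bbab' = {A}
  T[0,4] 'aabbb' = ∅
  T[1,5] 'abbba' = ∅
  T[2,6] 'bbbab' = ∅
  T[0,5] 'aabbba' = ∅
  T[1,6] 'abbbab' = {X3}  orig:{}
  T[0,6] 'aabbbab' = {S}

S ∈ T[0,6] ⇒ YES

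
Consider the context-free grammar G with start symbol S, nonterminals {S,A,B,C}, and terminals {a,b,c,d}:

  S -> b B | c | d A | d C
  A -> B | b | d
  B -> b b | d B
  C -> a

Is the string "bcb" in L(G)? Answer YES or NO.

Convert to CNF:
  S -> T0 B | T1 A | T1 C | c
  A -> T0 T0 | T1 B | b | d
  B -> T0 T0 | T1 B
  C -> a
  T0 -> b
  T1 -> d

CYK fill:
  cell(0,0) b: {A,T0}  orig:{A}
  cell(1,1) c: {S}
  cell(2,2) b: {A,T0}  orig:{A}
  cell(0,1) bc: ∅
  cell(1,2) cb: ∅
  cell(0,2) bcb: ∅

S ∉ T[0,2] ⇒ NO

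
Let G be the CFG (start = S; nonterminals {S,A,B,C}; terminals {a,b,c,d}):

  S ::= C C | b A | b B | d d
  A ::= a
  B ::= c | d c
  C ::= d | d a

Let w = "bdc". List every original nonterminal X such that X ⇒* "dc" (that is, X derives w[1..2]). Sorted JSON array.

CNF form of G:
  S -> C C | T0 T0 | T3 A | T3 B
  A -> a
  B -> T0 T1 | c
  C -> T0 T2 | d
  T0 -> d
  T1 -> c
  T2 -> a
  T3 -> b

CYK table (by increasing span) (cells [i..j] with 1 ≤ i ≤ j ≤ 2 only):
  T[1,1] 'd' = {C,T0}  orig:{C}
  T[2,2] 'c' = {B,T1}  orig:{B}
  T[1,2] 'dc' = {B}

Original NTs in T[1,2] deriving "dc": ["B"]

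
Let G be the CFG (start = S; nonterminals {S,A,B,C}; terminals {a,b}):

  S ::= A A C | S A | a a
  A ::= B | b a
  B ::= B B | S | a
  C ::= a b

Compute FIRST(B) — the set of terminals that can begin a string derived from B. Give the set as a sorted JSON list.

FIRST iteration:
round 1:
  A via A→b a: +{b}
  B via B→a: +{a}
  C via C→a b: +{a}
  S via S→A A C: +{b}
  S via S→a a: +{a}
  FIRST(S)={a,b}  FIRST(A)={b}  FIRST(B)={a}  FIRST(C)={a}
round 2:
  A via A→B: +{a}
  B via B→S: +{b}
  FIRST(S)={a,b}  FIRST(A)={a,b}  FIRST(B)={a,b}  FIRST(C)={a}
round 3: done
  FIRST(S)={a,b}  FIRST(A)={a,b}  FIRST(B)={a,b}  FIRST(C)={a}

FIRST(B) = ["a", "b"]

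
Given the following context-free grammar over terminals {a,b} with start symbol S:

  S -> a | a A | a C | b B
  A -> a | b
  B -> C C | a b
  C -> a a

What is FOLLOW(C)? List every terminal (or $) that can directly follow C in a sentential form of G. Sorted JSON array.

Compute FIRST by fixpoint:
iter 1:
  A via A→a: +{a}
  A via A→b: +{b}
  B via B→a b: +{a}
  C via C→a a: +{a}
  S via S→a: +{a}
  S via S→b B: +{b}
  S: {a,b}  A: {a,b}  B: {a}  C: {a}
iter 2: done
  S: {a,b}  A: {a,b}  B: {a}  C: {a}

FOLLOW sets:
FOLLOW(S) := {$}
iter 1:
  B→C C: FOLLOW(C) ⊇ FIRST(C) = {a}; new: +{a}
  S→a A: FOLLOW(A) ⊇ FOLLOW(S) ⊇ {$}; new: +{$}
  S→a C: FOLLOW(C) ⊇ FOLLOW(S) ⊇ {$}; new: +{$}
  S→b B: FOLLOW(B) ⊇ FOLLOW(S) ⊇ {$}; new: +{$}
  FOLLOW(S)={$}  FOLLOW(A)={$}  FOLLOW(B)={$}  FOLLOW(C)={$,a}
iter 2: (no change)
  FOLLOW(S)={$}  FOLLOW(A)={$}  FOLLOW(B)={$}  FOLLOW(C)={$,a}

FOLLOW(C) = ["$", "a"]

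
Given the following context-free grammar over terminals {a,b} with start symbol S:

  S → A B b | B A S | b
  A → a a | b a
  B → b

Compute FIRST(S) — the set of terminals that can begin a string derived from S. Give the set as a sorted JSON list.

Compute FIRST by fixpoint:
pass 1:
  A via A→a a: +{a}
  A via A→b a: +{b}
  B via B→b: +{b}
  S via S→A B b: +{a,b}
  FIRST[S]={a,b}  FIRST[A]={a,b}  FIRST[B]={b}
pass 2: — fixpoint
  FIRST[S]={a,b}  FIRST[A]={a,b}  FIRST[B]={b}

FIRST(S) = ["a", "b"]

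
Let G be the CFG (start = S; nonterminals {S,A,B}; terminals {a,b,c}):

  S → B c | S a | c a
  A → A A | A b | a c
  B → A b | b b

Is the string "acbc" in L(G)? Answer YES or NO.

Convert to CNF:
  S -> B T2 | S T1 | T2 T1
  A -> A A | A T0 | T1 T2
  B -> A T0 | T0 T0
  T0 -> b
  T1 -> a
  T2 -> c

Fill CYK table bottom-up:
  [0..0]={T1}  "a"  orig:{}
  [1..1]={T2}  "c"  orig:{}
  [2..2]={T0}  "b"  orig:{}
  [3..3]={T2}  "c"  orig:{}
  [0..1]={A}  "ac"
  [1..2]=∅  "cb"
  [2..3]=∅  "bc"
  [0..2]={A,B}  "acb"
  [1..3]=∅  "cbc"
  [0..3]={S}  "acbc"

S ∈ T[0,3] ⇒ YES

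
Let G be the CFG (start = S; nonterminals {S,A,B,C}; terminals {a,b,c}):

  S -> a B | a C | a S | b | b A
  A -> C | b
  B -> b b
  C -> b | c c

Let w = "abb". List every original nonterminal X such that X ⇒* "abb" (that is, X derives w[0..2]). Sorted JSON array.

Convert to CNF:
  S -> T1 A | T2 B | T2 C | T2 S | b
  A -> T0 T0 | b
  B -> T1 T1
  C -> T0 T0 | b
  T0 -> c
  T1 -> b
  T2 -> a

CYK table (by increasing span), restricted to cells inside w[0..2]:
  [0..0]={T2}  "a"  orig:{}
  [1..1]={A,C,S,T1}  "b"  orig:{A,C,S}
  [2..2]={A,C,S,T1}  "b"  orig:{A,C,S}
  [0..1]={S}  "ab"
  [1..2]={B,S}  "bb"
  [0..2]={S}  "abb"

Original NTs in T[0,2] deriving "abb": ["S"]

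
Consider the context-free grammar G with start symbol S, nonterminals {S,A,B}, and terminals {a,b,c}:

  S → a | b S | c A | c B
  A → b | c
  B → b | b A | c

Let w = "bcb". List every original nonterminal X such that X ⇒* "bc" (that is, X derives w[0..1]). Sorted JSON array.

Convert to CNF:
  S -> T0 S | T1 A | T1 B | a
  A -> b | c
  B -> T0 A | b | c
  T0 -> b
  T1 -> c

CYK fill, restricted to cells inside w[0..1]:
  T[0,0] 'b' = {A,B,T0}  orig:{A,B}
  T[1,1] 'c' = {A,B,T1}  orig:{A,B}
  T[0,1] 'bc' = {B}

Original NTs in T[0,1] deriving "bc": ["B"]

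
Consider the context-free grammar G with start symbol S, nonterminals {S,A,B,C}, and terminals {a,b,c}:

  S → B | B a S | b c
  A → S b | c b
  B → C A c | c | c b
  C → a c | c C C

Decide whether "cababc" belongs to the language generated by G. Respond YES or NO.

CNF form of G:
  S -> B X5 | C X6 | T0 T1 | T1 T0 | c
  A -> S T0 | T1 T0
  B -> C X3 | T1 T0 | c
  C -> T1 X4 | T2 T1
  T0 -> b
  T1 -> c
  T2 -> a
  X3 -> A T1
  X4 -> C C
  X5 -> T2 S
  X6 -> A T1

CYK table (by increasing span):
  cell(0,0) c: {B,S,T1}  orig:{B,S}
  cell(1,1) a: {T2}  orig:{}
  cell(2,2) b: {T0}  orig:{}
  cell(3,3) a: {T2}  orig:{}
  cell(4,4) b: {T0}  orig:{}
  cell(5,5) c: {B,S,T1}  orig:{B,S}
  cell(0,1) ca: ∅
  cell(1,2) ab: ∅
  cell(2,3) ba: ∅
  cell(3,4) ab: ∅
  cell(4,5) bc: {S}
  cell(0,2) cab: ∅
  cell(1,3) aba: ∅
  cell(2,4) bab: ∅
  cell(3,5) abc: {X5}  orig:{}
  cell(0,3) caba: ∅
  cell(1,4) abab: ∅
  cell(2,5) babc: ∅
  cell(0,4) cabab: ∅
  cell(1,5) ababc: ∅
  cell(0,5) cababc: ∅

S ∉ T[0,5] ⇒ NO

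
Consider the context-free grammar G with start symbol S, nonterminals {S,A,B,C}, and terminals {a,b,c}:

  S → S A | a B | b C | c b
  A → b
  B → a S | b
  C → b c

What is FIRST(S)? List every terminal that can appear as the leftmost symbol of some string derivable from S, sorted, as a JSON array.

Compute FIRST by fixpoint:
round 1:
  A via A→b: +{b}
  B via B→a S: +{a}
  B via B→b: +{b}
  C via C→b c: +{b}
  S via S→a B: +{a}
  S via S→b C: +{b}
  S via S→c b: +{c}
  S: {a,b,c}  A: {b}  B: {a,b}  C: {b}
round 2: done
  S: {a,b,c}  A: {b}  B: {a,b}  C: {b}

FIRST(S) = ["a", "b", "c"]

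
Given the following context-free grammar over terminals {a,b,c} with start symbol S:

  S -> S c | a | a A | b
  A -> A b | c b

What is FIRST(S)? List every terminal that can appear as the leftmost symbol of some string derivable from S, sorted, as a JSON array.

Compute FIRST by fixpoint:
pass 1:
  A via A→c b: +{c}
  S via S→a: +{a}
  S via S→b: +{b}
  FIRST[S]={a,b}  FIRST[A]={c}
pass 2: done
  FIRST[S]={a,b}  FIRST[A]={c}

FIRST(S) = ["a", "b"]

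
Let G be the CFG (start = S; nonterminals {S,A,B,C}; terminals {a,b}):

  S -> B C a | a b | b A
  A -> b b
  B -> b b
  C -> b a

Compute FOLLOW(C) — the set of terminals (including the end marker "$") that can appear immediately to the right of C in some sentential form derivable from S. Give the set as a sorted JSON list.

Compute FIRST by fixpoint:
iter 1:
  A via A→b b: +{b}
  B via B→b b: +{b}
  C via C→b a: +{b}
  S via S→B C a: +{b}
  S via S→a b: +{a}
  FIRST(S)={a,b}  FIRST(A)={b}  FIRST(B)={b}  FIRST(C)={b}
iter 2: (stable)
  FIRST(S)={a,b}  FIRST(A)={b}  FIRST(B)={b}  FIRST(C)={b}

FOLLOW sets:
initialize: $ ∈ FOLLOW(S)
round 1:
  S→B C a: FOLLOW(B) ⊇ FIRST(C) = {b}; new: +{b}
  S→B C a: FOLLOW(C) ⊇ FIRST(a) = {a}; new: +{a}
  S→b A: FOLLOW(A) ⊇ FOLLOW(S) ⊇ {$}; new: +{$}
  S: {$}  A: {$}  B: {b}  C: {a}
round 2: — fixpoint
  S: {$}  A: {$}  B: {b}  C: {a}

FOLLOW(C) = ["a"]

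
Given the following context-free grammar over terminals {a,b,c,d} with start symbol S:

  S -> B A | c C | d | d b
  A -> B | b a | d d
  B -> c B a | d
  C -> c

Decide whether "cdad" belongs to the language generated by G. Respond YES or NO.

Convert to CNF:
  S -> B A | T2 C | T3 T0 | d
  A -> T0 T1 | T2 X4 | T3 T3 | d
  B -> T2 X5 | d
  C -> c
  T0 -> b
  T1 -> a
  T2 -> c
  T3 -> d
  X4 -> B T1
  X5 -> B T1

CYK fill:
  [0..0]={C,T2}  "c"  orig:{C}
  [1..1]={A,B,S,T3}  "d"  orig:{A,B,S}
  [2..2]={T1}  "a"  orig:{}
  [3..3]={A,B,S,T3}  "d"  orig:{A,B,S}
  [0..1]=∅  "cd"
  [1..2]={X4,X5}  "da"  orig:{}
  [2..3]=∅  "ad"
  [0..2]={A,B}  "cda"
  [1..3]=∅  "dad"
  [0..3]={S}  "cdad"

S ∈ T[0,3] ⇒ YES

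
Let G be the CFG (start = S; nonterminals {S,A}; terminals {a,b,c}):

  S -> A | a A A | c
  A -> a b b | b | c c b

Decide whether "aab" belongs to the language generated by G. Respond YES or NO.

CNF form of G:
  S -> T0 X5 | T0 X6 | T2 X7 | b | c
  A -> T0 X3 | T2 X4 | b
  T0 -> a
  T1 -> b
  T2 -> c
  X3 -> T1 T1
  X4 -> T2 T1
  X5 -> A A
  X6 -> T1 T1
  X7 -> T2 T1

Fill CYK table bottom-up:
  cell(0,0) a: {T0}  orig:{}
  cell(1,1) a: {T0}  orig:{}
  cell(2,2) b: {A,S,T1}  orig:{A,S}
  cell(0,1) aa: ∅
  cell(1,2) ab: ∅
  cell(0,2) aab: ∅

S ∉ T[0,2] ⇒ NO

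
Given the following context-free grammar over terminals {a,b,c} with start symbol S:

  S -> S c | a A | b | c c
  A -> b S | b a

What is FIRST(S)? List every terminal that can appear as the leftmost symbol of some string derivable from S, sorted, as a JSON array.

Compute FIRST by fixpoint:
iter 1:
  A via A→b S: +{b}
  S via S→a A: +{a}
  S via S→b: +{b}
  S via S→c c: +{c}
  S: {a,b,c}  A: {b}
iter 2: (stable)
  S: {a,b,c}  A: {b}

FIRST(S) = ["a", "b", "c"]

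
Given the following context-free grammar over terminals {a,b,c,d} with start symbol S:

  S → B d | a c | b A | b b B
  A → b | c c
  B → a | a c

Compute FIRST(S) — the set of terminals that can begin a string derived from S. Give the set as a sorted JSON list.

Compute FIRST by fixpoint:
iter 1:
  A via A→b: +{b}
  A via A→c c: +{c}
  B via B→a: +{a}
  S via S→B d: +{a}
  S via S→b A: +{b}
  S: {a,b}  A: {b,c}  B: {a}
iter 2: (stable)
  S: {a,b}  A: {b,c}  B: {a}

FIRST(S) = ["a", "b"]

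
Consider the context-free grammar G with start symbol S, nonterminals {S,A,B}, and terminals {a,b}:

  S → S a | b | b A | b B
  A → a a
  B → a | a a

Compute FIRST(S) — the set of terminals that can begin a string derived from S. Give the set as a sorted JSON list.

FIRST sets, iterate to fixpoint:
[1]
  A via A→a a: +{a}
  B via B→a: +{a}
  S via S→b: +{b}
  FIRST(S)={b}  FIRST(A)={a}  FIRST(B)={a}
[2] — fixpoint
  FIRST(S)={b}  FIRST(A)={a}  FIRST(B)={a}

FIRST(S) = ["b"]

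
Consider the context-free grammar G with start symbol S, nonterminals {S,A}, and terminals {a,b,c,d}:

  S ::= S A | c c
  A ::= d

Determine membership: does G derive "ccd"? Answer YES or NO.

CNF form of G:
  S -> S A | T0 T0
  A -> d
  T0 -> c

Fill CYK table bottom-up:
  T[0,0] 'c' = {T0}  orig:{}
  T[1,1] 'c' = {T0}  orig:{}
  T[2,2] 'd' = {A}
  T[0,1] 'cc' = {S}
  T[1,2] 'cd' = ∅
  T[0,2] 'ccd' = {S}

S ∈ T[0,2] ⇒ YES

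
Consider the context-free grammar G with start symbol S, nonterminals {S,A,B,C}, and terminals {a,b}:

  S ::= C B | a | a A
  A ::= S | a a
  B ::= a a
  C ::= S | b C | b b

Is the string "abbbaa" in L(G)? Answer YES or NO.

CNF form of G:
  S -> C B | T0 A | a
  A -> C B | T0 A | T0 T0 | a
  B -> T0 T0
  C -> C B | T0 A | T1 C | T1 T1 | a
  T0 -> a
  T1 -> b

Fill CYK table bottom-up:
  T[0,0] 'a' = {A,C,S,T0}  orig:{A,C,S}
  T[1,1] 'b' = {T1}  orig:{}
  T[2,2] 'b' = {T1}  orig:{}
  T[3,3] 'b' = {T1}  orig:{}
  T[4,4] 'a' = {A,C,S,T0}  orig:{A,C,S}
  T[5,5] 'a' = {A,C,S,T0}  orig:{A,C,S}
  T[0,1] 'ab' = ∅
  T[1,2] 'bb' = {C}
  T[2,3] 'bb' = {C}
  T[3,4] 'ba' = {C}
  T[4,5] 'aa' = {A,B,C,S}
  T[0,2] 'abb' = ∅
  T[1,3] 'bbb' = {C}
  T[2,4] 'bba' = {C}
  T[3,5] 'baa' = {C}
  T[0,3] 'abbb' = ∅
  T[1,4] 'bbba' = {C}
  T[2,5] 'bbaa' = {A,C,S}
  T[0,4] 'abbba' = ∅
  T[1,5] 'bbbaa' = {A,C,S}
  T[0,5] 'abbbaa' = {A,C,S}

S ∈ T[0,5] ⇒ YES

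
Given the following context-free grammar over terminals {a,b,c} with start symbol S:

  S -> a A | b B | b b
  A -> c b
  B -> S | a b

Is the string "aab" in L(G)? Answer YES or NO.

CNF form of G:
  S -> T1 B | T1 T1 | T2 A
  A -> T0 T1
  B -> T1 B | T1 T1 | T2 A | T2 T1
  T0 -> c
  T1 -> b
  T2 -> a

Fill CYK table bottom-up:
  [0..0]={T2}  "a"  orig:{}
  [1..1]={T2}  "a"  orig:{}
  [2..2]={T1}  "b"  orig:{}
  [0..1]=∅  "aa"
  [1..2]={B}  "ab"
  [0..2]=∅  "aab"

S ∉ T[0,2] ⇒ NO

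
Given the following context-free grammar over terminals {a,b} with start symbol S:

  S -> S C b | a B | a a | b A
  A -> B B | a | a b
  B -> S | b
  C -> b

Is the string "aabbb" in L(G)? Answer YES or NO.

CNF form of G:
  S -> S X3 | T0 B | T0 T0 | T1 A
  A -> B B | T0 T1 | a
  B -> S X2 | T0 B | T0 T0 | T1 A | b
  C -> b
  T0 -> a
  T1 -> b
  X2 -> C T1
  X3 -> C T1

CYK fill:
  cell(0,0) a: {A,T0}  orig:{A}
  cell(1,1) a: {A,T0}  orig:{A}
  cell(2,2) b: {B,C,T1}  orig:{B,C}
  cell(3,3) b: {B,C,T1}  orig:{B,C}
  cell(4,4) b: {B,C,T1}  orig:{B,C}
  cell(0,1) aa: {B,S}
  cell(1,2) ab: {A,B,S}
  cell(2,3) bb: {A,X2,X3}  orig:{A}
  cell(3,4) bb: {A,X2,X3}  orig:{A}
  cell(0,2) aab: {A,B,S}
  cell(1,3) abb: {A}
  cell(2,4) bbb: {B,S}
  cell(0,3) aabb: {A,B,S}
  cell(1,4) abbb: {B,S}
  cell(0,4) aabbb: {A,B,S}

S ∈ T[0,4] ⇒ YES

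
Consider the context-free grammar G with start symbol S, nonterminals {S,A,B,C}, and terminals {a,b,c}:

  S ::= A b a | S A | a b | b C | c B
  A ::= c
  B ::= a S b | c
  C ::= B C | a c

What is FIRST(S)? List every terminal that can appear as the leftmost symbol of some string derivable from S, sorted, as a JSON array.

Compute FIRST by fixpoint:
[1]
  A via A→c: +{c}
  B via B→a S b: +{a}
  B via B→c: +{c}
  C via C→B C: +{a,c}
  S via S→A b a: +{c}
  S via S→a b: +{a}
  S via S→b C: +{b}
  FIRST(S)={a,b,c}  FIRST(A)={c}  FIRST(B)={a,c}  FIRST(C)={a,c}
[2] (no change)
  FIRST(S)={a,b,c}  FIRST(A)={c}  FIRST(B)={a,c}  FIRST(C)={a,c}

FIRST(S) = ["a", "b", "c"]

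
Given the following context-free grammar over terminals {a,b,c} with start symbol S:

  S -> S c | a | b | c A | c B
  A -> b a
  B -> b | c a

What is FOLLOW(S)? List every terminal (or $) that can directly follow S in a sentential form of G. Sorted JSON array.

FIRST sets, iterate to fixpoint:
[1]
  A via A→b a: +{b}
  B via B→b: +{b}
  B via B→c a: +{c}
  S via S→a: +{a}
  S via S→b: +{b}
  S via S→c A: +{c}
  S: {a,b,c}  A: {b}  B: {b,c}
[2] done
  S: {a,b,c}  A: {b}  B: {b,c}

FOLLOW iteration:
initialize: $ ∈ FOLLOW(S)
iter 1:
  S→S c: FOLLOW(S) ⊇ FIRST(c) = {c}; new: +{c}
  S→c A: FOLLOW(A) ⊇ FOLLOW(S) ⊇ {$,c}; new: +{$,c}
  S→c B: FOLLOW(B) ⊇ FOLLOW(S) ⊇ {$,c}; new: +{$,c}
  FOLLOW[S]={$,c}  FOLLOW[A]={$,c}  FOLLOW[B]={$,c}
iter 2: — fixpoint
  FOLLOW[S]={$,c}  FOLLOW[A]={$,c}  FOLLOW[B]={$,c}

FOLLOW(S) = ["$", "c"]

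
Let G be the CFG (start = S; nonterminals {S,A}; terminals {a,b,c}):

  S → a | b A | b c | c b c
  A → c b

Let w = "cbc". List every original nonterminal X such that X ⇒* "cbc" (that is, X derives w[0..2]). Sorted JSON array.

CNF form of G:
  S -> T0 X2 | T1 A | T1 T0 | a
  A -> T0 T1
  T0 -> c
  T1 -> b
  X2 -> T1 T0

CYK fill — only the sub-triangle for w[0..2]:
  cell(0,0) c: {T0}  orig:{}
  cell(1,1) b: {T1}  orig:{}
  cell(2,2) c: {T0}  orig:{}
  cell(0,1) cb: {A}
  cell(1,2) bc: {S,X2}  orig:{S}
  cell(0,2) cbc: {S}

Original NTs in T[0,2] deriving "cbc": ["S"]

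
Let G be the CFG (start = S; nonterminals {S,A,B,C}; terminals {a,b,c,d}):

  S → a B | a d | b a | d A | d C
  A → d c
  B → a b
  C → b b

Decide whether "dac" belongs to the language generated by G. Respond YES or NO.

CNF form of G:
  S -> T0 A | T0 C | T2 B | T2 T0 | T3 T2
  A -> T0 T1
  B -> T2 T3
  C -> T3 T3
  T0 -> d
  T1 -> c
  T2 -> a
  T3 -> b

CYK fill:
  [0..0]={T0}  "d"  orig:{}
  [1..1]={T2}  "a"  orig:{}
  [2..2]={T1}  "c"  orig:{}
  [0..1]=∅  "da"
  [1..2]=∅  "ac"
  [0..2]=∅  "dac"

S ∉ T[0,2] ⇒ NO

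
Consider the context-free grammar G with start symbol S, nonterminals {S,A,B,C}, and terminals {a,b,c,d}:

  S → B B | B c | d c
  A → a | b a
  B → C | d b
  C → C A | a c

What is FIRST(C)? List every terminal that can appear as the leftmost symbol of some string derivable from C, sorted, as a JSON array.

Compute FIRST by fixpoint:
round 1:
  A via A→a: +{a}
  A via A→b a: +{b}
  B via B→d b: +{d}
  C via C→a c: +{a}
  S via S→B B: +{d}
  S: {d}  A: {a,b}  B: {d}  C: {a}
round 2:
  B via B→C: +{a}
  S via S→B B: +{a}
  S: {a,d}  A: {a,b}  B: {a,d}  C: {a}
round 3: — fixpoint
  S: {a,d}  A: {a,b}  B: {a,d}  C: {a}

FIRST(C) = ["a"]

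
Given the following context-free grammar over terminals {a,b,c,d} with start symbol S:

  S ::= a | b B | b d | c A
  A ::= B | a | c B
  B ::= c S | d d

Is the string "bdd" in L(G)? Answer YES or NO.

CNF form of G:
  S -> T0 A | T2 B | T2 T1 | a
  A -> T0 B | T0 S | T1 T1 | a
  B -> T0 S | T1 T1
  T0 -> c
  T1 -> d
  T2 -> b

CYK table (by increasing span):
  [0..0]={T2}  "b"  orig:{}
  [1..1]={T1}  "d"  orig:{}
  [2..2]={T1}  "d"  orig:{}
  [0..1]={S}  "bd"
  [1..2]={A,B}  "dd"
  [0..2]={S}  "bdd"

S ∈ T[0,2] ⇒ YES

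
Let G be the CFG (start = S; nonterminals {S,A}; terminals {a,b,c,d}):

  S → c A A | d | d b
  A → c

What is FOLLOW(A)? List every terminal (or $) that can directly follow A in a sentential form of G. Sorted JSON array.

FIRST iteration:
iter 1:
  A via A→c: +{c}
  S via S→c A A: +{c}
  S via S→d: +{d}
  S: {c,d}  A: {c}
iter 2: — fixpoint
  S: {c,d}  A: {c}

Compute FOLLOW by fixpoint:
FOLLOW(S) := {$}
pass 1:
  S→c A A: FOLLOW(A) ⊇ FIRST(A) = {c}; new: +{c}
  S→c A A: FOLLOW(A) ⊇ FOLLOW(S) ⊇ {$}; new: +{$}
  S: {$}  A: {$,c}
pass 2: done
  S: {$}  A: {$,c}

FOLLOW(A) = ["$", "c"]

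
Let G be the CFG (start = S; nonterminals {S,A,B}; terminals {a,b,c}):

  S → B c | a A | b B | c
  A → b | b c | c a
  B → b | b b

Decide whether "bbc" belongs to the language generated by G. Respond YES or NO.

Convert to CNF:
  S -> B T1 | T0 B | T2 A | c
  A -> T0 T1 | T1 T2 | b
  B -> T0 T0 | b
  T0 -> b
  T1 -> c
  T2 -> a

CYK table (by increasing span):
  T[0,0] 'b' = {A,B,T0}  orig:{A,B}
  T[1,1] 'b' = {A,B,T0}  orig:{A,B}
  T[2,2] 'c' = {S,T1}  orig:{S}
  T[0,1] 'bb' = {B,S}
  T[1,2] 'bc' = {A,S}
  T[0,2] 'bbc' = {S}

S ∈ T[0,2] ⇒ YES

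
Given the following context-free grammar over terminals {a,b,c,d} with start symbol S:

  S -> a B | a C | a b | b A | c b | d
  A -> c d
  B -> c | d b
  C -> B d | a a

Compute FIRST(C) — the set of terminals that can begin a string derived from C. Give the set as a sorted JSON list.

FIRST iteration:
iter 1:
  A via A→c d: +{c}
  B via B→c: +{c}
  B via B→d b: +{d}
  C via C→B d: +{c,d}
  C via C→a a: +{a}
  S via S→a B: +{a}
  S via S→b A: +{b}
  S via S→c b: +{c}
  S via S→d: +{d}
  S: {a,b,c,d}  A: {c}  B: {c,d}  C: {a,c,d}
iter 2: (stable)
  S: {a,b,c,d}  A: {c}  B: {c,d}  C: {a,c,d}

FIRST(C) = ["a", "c", "d"]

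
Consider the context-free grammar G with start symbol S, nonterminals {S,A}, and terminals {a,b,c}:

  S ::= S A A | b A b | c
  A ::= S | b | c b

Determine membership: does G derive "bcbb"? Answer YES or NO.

Convert to CNF:
  S -> S X4 | T0 X5 | c
  A -> S X2 | T0 X3 | T1 T0 | b | c
  T0 -> b
  T1 -> c
  X2 -> A A
  X3 -> A T0
  X4 -> A A
  X5 -> A T0

CYK fill:
  cell(0,0) b: {A,T0}  orig:{A}
  cell(1,1) c: {A,S,T1}  orig:{A,S}
  cell(2,2) b: {A,T0}  orig:{A}
  cell(3,3) b: {A,T0}  orig:{A}
  cell(0,1) bc: {X2,X4}  orig:{}
  cell(1,2) cb: {A,X2,X3,X4,X5}  orig:{A}
  cell(2,3) bb: {X2,X3,X4,X5}  orig:{}
  cell(0,2) bcb: {A,S,X2,X4}  orig:{A,S}
  cell(1,3) cbb: {A,S,X2,X3,X4,X5}  orig:{A,S}
  cell(0,3) bcbb: {A,S,X2,X3,X4,X5}  orig:{A,S}

S ∈ T[0,3] ⇒ YES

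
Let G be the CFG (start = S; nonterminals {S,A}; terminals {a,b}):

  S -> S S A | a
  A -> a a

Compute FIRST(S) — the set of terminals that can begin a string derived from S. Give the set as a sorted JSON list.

Compute FIRST by fixpoint:
round 1:
  A via A→a a: +{a}
  S via S→a: +{a}
  FIRST(S)={a}  FIRST(A)={a}
round 2: (no change)
  FIRST(S)={a}  FIRST(A)={a}

FIRST(S) = ["a"]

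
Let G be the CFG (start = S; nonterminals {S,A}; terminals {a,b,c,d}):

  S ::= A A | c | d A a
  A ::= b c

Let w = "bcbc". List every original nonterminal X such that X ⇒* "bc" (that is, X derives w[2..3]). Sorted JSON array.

CNF form of G:
  S -> A A | T2 X4 | c
  A -> T0 T1
  T0 -> b
  T1 -> c
  T2 -> d
  T3 -> a
  X4 -> A T3

CYK fill, restricted to cells inside w[2..3]:
  T[2,2] 'b' = {T0}  orig:{}
  T[3,3] 'c' = {S,T1}  orig:{S}
  T[2,3] 'bc' = {A}

Original NTs in T[2,3] deriving "bc": ["A"]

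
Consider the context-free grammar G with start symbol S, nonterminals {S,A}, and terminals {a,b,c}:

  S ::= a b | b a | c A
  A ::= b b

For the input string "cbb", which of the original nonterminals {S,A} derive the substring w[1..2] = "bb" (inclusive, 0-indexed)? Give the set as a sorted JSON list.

CNF form of G:
  S -> T0 T1 | T1 T0 | T2 A
  A -> T0 T0
  T0 -> b
  T1 -> a
  T2 -> c

CYK fill, restricted to cells inside w[1..2]:
  [1..1]={T0}  "b"  orig:{}
  [2..2]={T0}  "b"  orig:{}
  [1..2]={A}  "bb"

Original NTs in T[1,2] deriving "bb": ["A"]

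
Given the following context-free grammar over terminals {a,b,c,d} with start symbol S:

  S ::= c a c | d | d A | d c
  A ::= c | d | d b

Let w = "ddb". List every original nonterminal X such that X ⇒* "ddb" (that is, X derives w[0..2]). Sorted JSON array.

CNF form of G:
  S -> T0 A | T0 T2 | T2 X4 | d
  A -> T0 T1 | c | d
  T0 -> d
  T1 -> b
  T2 -> c
  T3 -> a
  X4 -> T3 T2

Fill CYK table bottom-up (cells [i..j] with 0 ≤ i ≤ j ≤ 2 only):
  cell(0,0) d: {A,S,T0}  orig:{A,S}
  cell(1,1) d: {A,S,T0}  orig:{A,S}
  cell(2,2) b: {T1}  orig:{}
  cell(0,1) dd: {S}
  cell(1,2) db: {A}
  cell(0,2) ddb: {S}

Original NTs in T[0,2] deriving "ddb": ["S"]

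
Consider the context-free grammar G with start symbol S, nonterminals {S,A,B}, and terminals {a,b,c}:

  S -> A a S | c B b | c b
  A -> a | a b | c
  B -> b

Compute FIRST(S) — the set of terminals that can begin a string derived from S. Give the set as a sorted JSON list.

Compute FIRST by fixpoint:
pass 1:
  A via A→a: +{a}
  A via A→c: +{c}
  B via B→b: +{b}
  S via S→A a S: +{a,c}
  FIRST[S]={a,c}  FIRST[A]={a,c}  FIRST[B]={b}
pass 2: (no change)
  FIRST[S]={a,c}  FIRST[A]={a,c}  FIRST[B]={b}

FIRST(S) = ["a", "c"]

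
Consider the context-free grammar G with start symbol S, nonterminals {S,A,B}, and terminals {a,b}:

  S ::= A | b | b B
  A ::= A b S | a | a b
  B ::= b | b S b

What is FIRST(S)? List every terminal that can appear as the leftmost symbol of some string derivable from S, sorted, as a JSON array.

Compute FIRST by fixpoint:
iter 1:
  A via A→a: +{a}
  B via B→b: +{b}
  S via S→A: +{a}
  S via S→b: +{b}
  FIRST(S)={a,b}  FIRST(A)={a}  FIRST(B)={b}
iter 2: — fixpoint
  FIRST(S)={a,b}  FIRST(A)={a}  FIRST(B)={b}

FIRST(S) = ["a", "b"]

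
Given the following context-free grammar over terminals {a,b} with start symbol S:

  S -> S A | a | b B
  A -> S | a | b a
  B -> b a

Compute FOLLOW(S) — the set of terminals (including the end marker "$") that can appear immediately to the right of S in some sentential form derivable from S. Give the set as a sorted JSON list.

Compute FIRST by fixpoint:
[1]
  A via A→a: +{a}
  A via A→b a: +{b}
  B via B→b a: +{b}
  S via S→a: +{a}
  S via S→b B: +{b}
  FIRST[S]={a,b}  FIRST[A]={a,b}  FIRST[B]={b}
[2] — fixpoint
  FIRST[S]={a,b}  FIRST[A]={a,b}  FIRST[B]={b}

Compute FOLLOW by fixpoint:
seed FOLLOW(S) with $
iter 1:
  S→S A: FOLLOW(S) ⊇ FIRST(A) = {a,b}; new: +{a,b}
  S→S A: FOLLOW(A) ⊇ FOLLOW(S) ⊇ {$,a,b}; new: +{$,a,b}
  S→b B: FOLLOW(B) ⊇ FOLLOW(S) ⊇ {$,a,b}; new: +{$,a,b}
  FOLLOW[S]={$,a,b}  FOLLOW[A]={$,a,b}  FOLLOW[B]={$,a,b}
iter 2: — fixpoint
  FOLLOW[S]={$,a,b}  FOLLOW[A]={$,a,b}  FOLLOW[B]={$,a,b}

FOLLOW(S) = ["$", "a", "b"]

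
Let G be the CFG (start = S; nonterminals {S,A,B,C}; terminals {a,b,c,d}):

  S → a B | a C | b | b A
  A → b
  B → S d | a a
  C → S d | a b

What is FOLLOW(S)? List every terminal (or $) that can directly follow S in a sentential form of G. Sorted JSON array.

FIRST iteration:
round 1:
  A via A→b: +{b}
  B via B→a a: +{a}
  C via C→a b: +{a}
  S via S→a B: +{a}
  S via S→b: +{b}
  FIRST(S)={a,b}  FIRST(A)={b}  FIRST(B)={a}  FIRST(C)={a}
round 2:
  B via B→S d: +{b}
  C via C→S d: +{b}
  FIRST(S)={a,b}  FIRST(A)={b}  FIRST(B)={a,b}  FIRST(C)={a,b}
round 3: (no change)
  FIRST(S)={a,b}  FIRST(A)={b}  FIRST(B)={a,b}  FIRST(C)={a,b}

FOLLOW sets:
FOLLOW(S) := {$}
round 1:
  B→S d: FOLLOW(S) ⊇ FIRST(d) = {d}; new: +{d}
  S→a B: FOLLOW(B) ⊇ FOLLOW(S) ⊇ {$,d}; new: +{$,d}
  S→a C: FOLLOW(C) ⊇ FOLLOW(S) ⊇ {$,d}; new: +{$,d}
  S→b A: FOLLOW(A) ⊇ FOLLOW(S) ⊇ {$,d}; new: +{$,d}
  FOLLOW[S]={$,d}  FOLLOW[A]={$,d}  FOLLOW[B]={$,d}  FOLLOW[C]={$,d}
round 2: done
  FOLLOW[S]={$,d}  FOLLOW[A]={$,d}  FOLLOW[B]={$,d}  FOLLOW[C]={$,d}

FOLLOW(S) = ["$", "d"]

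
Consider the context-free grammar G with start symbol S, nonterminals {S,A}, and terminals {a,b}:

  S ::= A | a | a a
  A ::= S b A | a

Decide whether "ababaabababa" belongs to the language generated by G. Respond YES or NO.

Convert to CNF:
  S -> S X3 | T1 T1 | a
  A -> S X2 | a
  T0 -> b
  T1 -> a
  X2 -> T0 A
  X3 -> T0 A

CYK table (by increasing span):
  cell(0,0) a: {A,S,T1}  orig:{A,S}
  cell(1,1) b: {T0}  orig:{}
  cell(2,2) a: {A,S,T1}  orig:{A,S}
  cell(3,3) b: {T0}  orig:{}
  cell(4,4) a: {A,S,T1}  orig:{A,S}
  cell(5,5) a: {A,S,T1}  orig:{A,S}
  cell(6,6) b: {T0}  orig:{}
  cell(7,7) a: {A,S,T1}  orig:{A,S}
  cell(8,8) b: {T0}  orig:{}
  cell(9,9) a: {A,S,T1}  orig:{A,S}
  cell(10,10) b: {T0}  orig:{}
  cell(11,11) a: {A,S,T1}  orig:{A,S}
  cell(0,1) ab: ∅
  cell(1,2) ba: {X2,X3}  orig:{}
  cell(2,3) ab: ∅
  cell(3,4) ba: {X2,X3}  orig:{}
  cell(4,5) aa: {S}
  cell(5,6) ab: ∅
  cell(6,7) ba: {X2,X3}  orig:{}
  cell(7,8) ab: ∅
  cell(8,9) ba: {X2,X3}  orig:{}
  cell(9,10) ab: ∅
  cell(10,11) ba: {X2,X3}  orig:{}
  cell(0,2) aba: {A,S}
  cell(1,3) bab: ∅
  cell(2,4) aba: {A,S}
  cell(3,5) baa: ∅
  cell(4,6) aab: ∅
  cell(5,7) aba: {A,S}
  cell(6,8) bab: ∅
  cell(7,9) aba: {A,S}
  cell(8,10) bab: ∅
  cell(9,11) aba: {A,S}
  cell(0,3) abab: ∅
  cell(1,4) baba: {X2,X3}  orig:{}
  cell(2,5) abaa: ∅
  cell(3,6) baab: ∅
  cell(4,7) aaba: {A,S}
  cell(5,8) abab: ∅
  cell(6,9) baba: {X2,X3}  orig:{}
  cell(7,10) abab: ∅
  cell(8,11) baba: {X2,X3}  orig:{}
  cell(0,4) ababa: {A,S}
  cell(1,5) babaa: ∅
  cell(2,6) abaab: ∅
  cell(3,7) baaba: {X2,X3}  orig:{}
  cell(4,8) aabab: ∅
  cell(5,9) ababa: {A,S}
  cell(6,10) babab: ∅
  cell(7,11) ababa: {A,S}
  cell(0,5) ababaa: ∅
  cell(1,6) babaab: ∅
  cell(2,7) abaaba: {A,S}
  cell(3,8) baabab: ∅
  cell(4,9) aababa: {A,S}
  cell(5,10) ababab: ∅
  cell(6,11) bababa: {X2,X3}  orig:{}
  cell(0,6) ababaab: ∅
  cell(1,7) babaaba: {X2,X3}  orig:{}
  cell(2,8) abaabab: ∅
  cell(3,9) baababa: {X2,X3}  orig:{}
  cell(4,10) aababab: ∅
  cell(5,11) abababa: {A,S}
  cell(0,7) ababaaba: {A,S}
  cell(1,8) babaabab: ∅
  cell(2,9) abaababa: {A,S}
  cell(3,10) baababab: ∅
  cell(4,11) aabababa: {A,S}
  cell(0,8) ababaabab: ∅
  cell(1,9) babaababa: {X2,X3}  orig:{}
  cell(2,10) abaababab: ∅
  cell(3,11) baabababa: {X2,X3}  orig:{}
  cell(0,9) ababaababa: {A,S}
  cell(1,10) babaababab: ∅
  cell(2,11) abaabababa: {A,S}
  cell(0,10) ababaababab: ∅
  cell(1,11) babaabababa: {X2,X3}  orig:{}
  cell(0,11) ababaabababa: {A,S}

S ∈ T[0,11] ⇒ YES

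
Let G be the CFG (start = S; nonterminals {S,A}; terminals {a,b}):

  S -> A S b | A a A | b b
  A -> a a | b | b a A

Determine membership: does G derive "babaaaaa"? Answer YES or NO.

CNF form of G:
  S -> A X3 | A X4 | T1 T1
  A -> T0 T0 | T1 X2 | b
  T0 -> a
  T1 -> b
  X2 -> T0 A
  X3 -> S T1
  X4 -> T0 A

CYK table (by increasing span):
  cell(0,0) b: {A,T1}  orig:{A}
  cell(1,1) a: {T0}  orig:{}
  cell(2,2) b: {A,T1}  orig:{A}
  cell(3,3) a: {T0}  orig:{}
  cell(4,4) a: {T0}  orig:{}
  cell(5,5) a: {T0}  orig:{}
  cell(6,6) a: {T0}  orig:{}
  cell(7,7) a: {T0}  orig:{}
  cell(0,1) ba: ∅
  cell(1,2) ab: {X2,X4}  orig:{}
  cell(2,3) ba: ∅
  cell(3,4) aa: {A}
  cell(4,5) aa: {A}
  cell(5,6) aa: {A}
  cell(6,7) aa: {A}
  cell(0,2) bab: {A,S}
  cell(1,3) aba: ∅
  cell(2,4) baa: ∅
  cell(3,5) aaa: {X2,X4}  orig:{}
  cell(4,6) aaa: {X2,X4}  orig:{}
  cell(5,7) aaa: {X2,X4}  orig:{}
  cell(0,3) baba: ∅
  cell(1,4) abaa: ∅
  cell(2,5) baaa: {A,S}
  cell(3,6) aaaa: ∅
  cell(4,7) aaaa: ∅
  cell(0,4) babaa: ∅
  cell(1,5) abaaa: {X2,X4}  orig:{}
  cell(2,6) baaaa: ∅
  cell(3,7) aaaaa: {S}
  cell(0,5) babaaa: {A,S}
  cell(1,6) abaaaa: ∅
  cell(2,7) baaaaa: ∅
  cell(0,6) babaaaa: ∅
  cell(1,7) abaaaaa: ∅
  cell(0,7) babaaaaa: ∅

S ∉ T[0,7] ⇒ NO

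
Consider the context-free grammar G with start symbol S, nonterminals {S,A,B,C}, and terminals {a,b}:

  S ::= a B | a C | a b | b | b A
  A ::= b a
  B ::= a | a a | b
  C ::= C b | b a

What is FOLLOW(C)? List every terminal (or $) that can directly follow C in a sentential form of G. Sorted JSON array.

FIRST iteration:
[1]
  A via A→b a: +{b}
  B via B→a: +{a}
  B via B→b: +{b}
  C via C→b a: +{b}
  S via S→a B: +{a}
  S via S→b: +{b}
  S: {a,b}  A: {b}  B: {a,b}  C: {b}
[2] (stable)
  S: {a,b}  A: {b}  B: {a,b}  C: {b}

Compute FOLLOW by fixpoint:
FOLLOW(S) := {$}
[1]
  C→C b: FOLLOW(C) ⊇ FIRST(b) = {b}; new: +{b}
  S→a B: FOLLOW(B) ⊇ FOLLOW(S) ⊇ {$}; new: +{$}
  S→a C: FOLLOW(C) ⊇ FOLLOW(S) ⊇ {$}; new: +{$}
  S→b A: FOLLOW(A) ⊇ FOLLOW(S) ⊇ {$}; new: +{$}
  FOLLOW[S]={$}  FOLLOW[A]={$}  FOLLOW[B]={$}  FOLLOW[C]={$,b}
[2] (stable)
  FOLLOW[S]={$}  FOLLOW[A]={$}  FOLLOW[B]={$}  FOLLOW[C]={$,b}

FOLLOW(C) = ["$", "b"]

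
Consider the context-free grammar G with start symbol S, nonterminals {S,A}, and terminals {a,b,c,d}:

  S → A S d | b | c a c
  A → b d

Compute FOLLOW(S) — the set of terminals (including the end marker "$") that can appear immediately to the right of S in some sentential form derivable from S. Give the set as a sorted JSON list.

FIRST sets, iterate to fixpoint:
round 1:
  A via A→b d: +{b}
  S via S→A S d: +{b}
  S via S→c a c: +{c}
  FIRST[S]={b,c}  FIRST[A]={b}
round 2: (no change)
  FIRST[S]={b,c}  FIRST[A]={b}

Compute FOLLOW by fixpoint:
FOLLOW(S) := {$}
round 1:
  S→A S d: FOLLOW(A) ⊇ FIRST(S) = {b,c}; new: +{b,c}
  S→A S d: FOLLOW(S) ⊇ FIRST(d) = {d}; new: +{d}
  FOLLOW[S]={$,d}  FOLLOW[A]={b,c}
round 2: (no change)
  FOLLOW[S]={$,d}  FOLLOW[A]={b,c}

FOLLOW(S) = ["$", "d"]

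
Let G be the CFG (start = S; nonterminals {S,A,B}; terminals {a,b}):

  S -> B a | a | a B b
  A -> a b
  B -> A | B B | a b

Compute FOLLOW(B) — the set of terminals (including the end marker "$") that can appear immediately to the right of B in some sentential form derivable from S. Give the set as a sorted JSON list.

FIRST iteration:
iter 1:
  A via A→a b: +{a}
  B via B→A: +{a}
  S via S→B a: +{a}
  S: {a}  A: {a}  B: {a}
iter 2: done
  S: {a}  A: {a}  B: {a}

FOLLOW sets:
seed FOLLOW(S) with $
pass 1:
  B→B B: FOLLOW(B) ⊇ FIRST(B) = {a}; new: +{a}
  S→a B b: FOLLOW(B) ⊇ FIRST(b) = {b}; new: +{b}
  S: {$}  A: {}  B: {a,b}
pass 2:
  B→A: FOLLOW(A) ⊇ FOLLOW(B) ⊇ {a,b}; new: +{a,b}
  S: {$}  A: {a,b}  B: {a,b}
pass 3: (no change)
  S: {$}  A: {a,b}  B: {a,b}

FOLLOW(B) = ["a", "b"]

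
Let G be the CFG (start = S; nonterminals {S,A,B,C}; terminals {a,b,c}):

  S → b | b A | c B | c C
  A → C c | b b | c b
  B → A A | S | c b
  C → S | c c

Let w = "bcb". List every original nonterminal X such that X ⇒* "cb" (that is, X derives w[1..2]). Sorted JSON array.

Convert to CNF:
  S -> T0 B | T0 C | T1 A | b
  A -> C T0 | T0 T1 | T1 T1
  B -> A A | T0 B | T0 C | T0 T1 | T1 A | b
  C -> T0 B | T0 C | T0 T0 | T1 A | b
  T0 -> c
  T1 -> b

CYK table (by increasing span), restricted to cells inside w[1..2]:
  [1..1]={T0}  "c"  orig:{}
  [2..2]={B,C,S,T1}  "b"  orig:{B,C,S}
  [1..2]={A,B,C,S}  "cb"

Original NTs in T[1,2] deriving "cb": ["A", "B", "C", "S"]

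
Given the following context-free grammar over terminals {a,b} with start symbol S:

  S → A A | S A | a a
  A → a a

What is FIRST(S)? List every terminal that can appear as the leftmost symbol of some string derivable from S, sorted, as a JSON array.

FIRST iteration:
iter 1:
  A via A→a a: +{a}
  S via S→A A: +{a}
  FIRST(S)={a}  FIRST(A)={a}
iter 2: (no change)
  FIRST(S)={a}  FIRST(A)={a}

FIRST(S) = ["a"]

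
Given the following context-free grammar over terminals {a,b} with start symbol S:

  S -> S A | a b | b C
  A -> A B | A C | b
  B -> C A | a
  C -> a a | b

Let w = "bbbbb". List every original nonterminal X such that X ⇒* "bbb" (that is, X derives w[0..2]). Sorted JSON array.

Convert to CNF:
  S -> S A | T0 T1 | T1 C
  A -> A B | A C | b
  B -> C A | a
  C -> T0 T0 | b
  T0 -> a
  T1 -> b

CYK fill (cells [i..j] with 0 ≤ i ≤ j ≤ 2 only):
  cell(0,0) b: {A,C,T1}  orig:{A,C}
  cell(1,1) b: {A,C,T1}  orig:{A,C}
  cell(2,2) b: {A,C,T1}  orig:{A,C}
  cell(0,1) bb: {A,B,S}
  cell(1,2) bb: {A,B,S}
  cell(0,2) bbb: {A,B,S}

Original NTs in T[0,2] deriving "bbb": ["A", "B", "S"]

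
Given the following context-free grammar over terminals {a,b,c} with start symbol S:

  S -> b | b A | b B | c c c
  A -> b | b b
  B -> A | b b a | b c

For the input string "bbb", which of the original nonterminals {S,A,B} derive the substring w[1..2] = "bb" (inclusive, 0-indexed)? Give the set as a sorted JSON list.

Convert to CNF:
  S -> T0 A | T0 B | T2 X4 | b
  A -> T0 T0 | b
  B -> T0 T0 | T0 T2 | T0 X3 | b
  T0 -> b
  T1 -> a
  T2 -> c
  X3 -> T0 T1
  X4 -> T2 T2

CYK table (by increasing span) (cells [i..j] with 1 ≤ i ≤ j ≤ 2 only):
  cell(1,1) b: {A,B,S,T0}  orig:{A,B,S}
  cell(2,2) b: {A,B,S,T0}  orig:{A,B,S}
  cell(1,2) bb: {A,B,S}

Original NTs in T[1,2] deriving "bb": ["A", "B", "S"]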